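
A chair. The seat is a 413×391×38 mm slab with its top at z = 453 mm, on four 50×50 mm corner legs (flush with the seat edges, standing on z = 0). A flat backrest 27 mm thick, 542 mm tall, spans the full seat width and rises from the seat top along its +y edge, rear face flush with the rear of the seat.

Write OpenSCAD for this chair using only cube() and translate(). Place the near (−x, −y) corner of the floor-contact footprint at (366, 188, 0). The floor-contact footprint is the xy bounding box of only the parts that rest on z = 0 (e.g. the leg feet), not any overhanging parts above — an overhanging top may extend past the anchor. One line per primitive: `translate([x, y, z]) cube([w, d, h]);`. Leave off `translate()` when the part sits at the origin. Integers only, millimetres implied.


translate([366, 188, 415]) cube([413, 391, 38]);
translate([366, 188, 0]) cube([50, 50, 415]);
translate([729, 188, 0]) cube([50, 50, 415]);
translate([366, 529, 0]) cube([50, 50, 415]);
translate([729, 529, 0]) cube([50, 50, 415]);
translate([366, 552, 453]) cube([413, 27, 542]);


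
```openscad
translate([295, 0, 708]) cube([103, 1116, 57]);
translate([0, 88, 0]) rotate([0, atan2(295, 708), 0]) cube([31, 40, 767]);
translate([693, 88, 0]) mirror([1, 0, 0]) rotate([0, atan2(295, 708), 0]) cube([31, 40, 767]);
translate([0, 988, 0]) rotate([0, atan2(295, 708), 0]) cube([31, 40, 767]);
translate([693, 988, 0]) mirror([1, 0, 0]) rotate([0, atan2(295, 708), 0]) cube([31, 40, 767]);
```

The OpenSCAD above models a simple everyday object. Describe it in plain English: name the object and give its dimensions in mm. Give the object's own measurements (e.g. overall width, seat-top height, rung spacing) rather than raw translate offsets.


A sawhorse. A 103×1116×57 mm beam (x, y, z) sits on two A-frame leg pairs. Each pair is two raked legs of 31×40 mm section (40 mm along y) splaying symmetrically in x. Each leg rises 708 mm vertically over 295 mm of horizontal reach and is 767 mm long along its own axis. Every leg's outer bottom edge rests on the floor and its outer top edge meets a bottom edge of the beam — the left legs (tilting toward +x) meet the beam's −x bottom edge, the right legs (their mirror images, tilting toward −x) meet its +x bottom edge — so the leg tops tuck under the beam, the beam's underside is 708 mm above the floor, and the feet are 693 mm apart outside-to-outside with the beam centred between them. The two leg pairs are set in 88 mm from either end of the beam.


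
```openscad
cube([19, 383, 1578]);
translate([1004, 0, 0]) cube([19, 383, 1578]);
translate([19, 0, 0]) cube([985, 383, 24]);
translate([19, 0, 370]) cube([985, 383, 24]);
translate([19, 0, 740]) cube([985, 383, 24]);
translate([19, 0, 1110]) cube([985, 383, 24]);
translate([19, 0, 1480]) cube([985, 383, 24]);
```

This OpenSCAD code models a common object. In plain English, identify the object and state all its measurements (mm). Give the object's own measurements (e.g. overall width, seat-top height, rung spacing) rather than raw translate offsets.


An open bookshelf. Two side panels, each 19 mm thick, 383 mm deep and 1578 mm tall, stand 1023 mm apart (outside-to-outside). Between them sit 5 shelves, each 24 mm thick and 383 mm deep, spanning the full gap between the sides. The bottom shelf rests on the floor (its underside at z = 0) and the clear gap between one shelf's top and the next shelf's underside is 346 mm.


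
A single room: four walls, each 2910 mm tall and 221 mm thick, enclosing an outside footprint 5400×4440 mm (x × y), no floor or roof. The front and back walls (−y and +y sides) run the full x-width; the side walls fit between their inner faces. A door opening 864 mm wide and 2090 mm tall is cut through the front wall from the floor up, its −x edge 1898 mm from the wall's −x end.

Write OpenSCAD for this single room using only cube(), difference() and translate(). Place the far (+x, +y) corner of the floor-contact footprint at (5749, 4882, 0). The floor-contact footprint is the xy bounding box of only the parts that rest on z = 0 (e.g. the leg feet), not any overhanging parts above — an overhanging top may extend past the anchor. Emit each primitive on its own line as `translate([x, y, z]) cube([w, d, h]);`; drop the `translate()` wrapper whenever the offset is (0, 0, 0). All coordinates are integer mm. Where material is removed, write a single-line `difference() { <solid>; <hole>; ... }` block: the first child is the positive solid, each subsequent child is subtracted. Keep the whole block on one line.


difference() { translate([349, 442, 0]) cube([5400, 221, 2910]); translate([2247, 442, 0]) cube([864, 221, 2090]); }
translate([349, 4661, 0]) cube([5400, 221, 2910]);
translate([349, 663, 0]) cube([221, 3998, 2910]);
translate([5528, 663, 0]) cube([221, 3998, 2910]);


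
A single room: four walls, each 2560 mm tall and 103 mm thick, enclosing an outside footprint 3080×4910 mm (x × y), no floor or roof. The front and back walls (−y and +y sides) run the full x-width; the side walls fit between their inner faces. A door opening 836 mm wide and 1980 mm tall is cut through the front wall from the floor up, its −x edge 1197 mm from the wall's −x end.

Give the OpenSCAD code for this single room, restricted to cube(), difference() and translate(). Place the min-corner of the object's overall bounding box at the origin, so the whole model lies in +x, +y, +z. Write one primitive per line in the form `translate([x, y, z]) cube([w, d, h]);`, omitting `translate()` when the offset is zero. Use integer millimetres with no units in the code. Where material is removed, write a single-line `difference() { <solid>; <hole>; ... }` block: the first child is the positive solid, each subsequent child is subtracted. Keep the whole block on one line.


difference() { cube([3080, 103, 2560]); translate([1197, 0, 0]) cube([836, 103, 1980]); }
translate([0, 4807, 0]) cube([3080, 103, 2560]);
translate([0, 103, 0]) cube([103, 4704, 2560]);
translate([2977, 103, 0]) cube([103, 4704, 2560]);


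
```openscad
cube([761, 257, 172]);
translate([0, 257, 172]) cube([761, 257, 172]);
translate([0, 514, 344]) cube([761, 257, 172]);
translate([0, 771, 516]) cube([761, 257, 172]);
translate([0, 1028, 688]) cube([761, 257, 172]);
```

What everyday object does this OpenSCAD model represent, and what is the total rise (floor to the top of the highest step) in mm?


A staircase. The total rise is 860 mm.

5 identical blocks, each offset up and back from the previous — a staircase. Each step is 172 mm tall and there are 5 of them, so the total rise is 5 × 172 = 860 mm.


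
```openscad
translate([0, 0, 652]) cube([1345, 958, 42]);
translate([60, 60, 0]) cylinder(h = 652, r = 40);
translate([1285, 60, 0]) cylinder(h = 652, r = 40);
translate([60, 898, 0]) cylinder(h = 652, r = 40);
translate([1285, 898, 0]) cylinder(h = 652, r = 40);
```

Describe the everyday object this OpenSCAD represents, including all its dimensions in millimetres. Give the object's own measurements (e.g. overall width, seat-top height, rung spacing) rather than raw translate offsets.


A table: top 1345 mm (x) × 958 mm (y), 42 mm thick, upper face at z = 694 mm, on four round legs of 80 mm diameter, each leg's bounding box inset 20 mm from the nearest pair of top edges from z = 0 to the bottom of the top.


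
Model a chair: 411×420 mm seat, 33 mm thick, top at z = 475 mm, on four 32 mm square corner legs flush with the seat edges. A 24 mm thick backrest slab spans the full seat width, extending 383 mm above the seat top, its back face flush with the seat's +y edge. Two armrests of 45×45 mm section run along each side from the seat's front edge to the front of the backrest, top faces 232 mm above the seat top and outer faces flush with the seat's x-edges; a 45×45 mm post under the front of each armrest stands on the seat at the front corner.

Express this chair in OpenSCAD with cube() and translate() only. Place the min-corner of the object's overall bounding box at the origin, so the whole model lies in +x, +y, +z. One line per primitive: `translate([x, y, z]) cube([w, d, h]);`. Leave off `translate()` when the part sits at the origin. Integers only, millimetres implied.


translate([0, 0, 442]) cube([411, 420, 33]);
cube([32, 32, 442]);
translate([379, 0, 0]) cube([32, 32, 442]);
translate([0, 388, 0]) cube([32, 32, 442]);
translate([379, 388, 0]) cube([32, 32, 442]);
translate([0, 396, 475]) cube([411, 24, 383]);
translate([0, 0, 662]) cube([45, 396, 45]);
translate([366, 0, 662]) cube([45, 396, 45]);
translate([0, 0, 475]) cube([45, 45, 187]);
translate([366, 0, 475]) cube([45, 45, 187]);


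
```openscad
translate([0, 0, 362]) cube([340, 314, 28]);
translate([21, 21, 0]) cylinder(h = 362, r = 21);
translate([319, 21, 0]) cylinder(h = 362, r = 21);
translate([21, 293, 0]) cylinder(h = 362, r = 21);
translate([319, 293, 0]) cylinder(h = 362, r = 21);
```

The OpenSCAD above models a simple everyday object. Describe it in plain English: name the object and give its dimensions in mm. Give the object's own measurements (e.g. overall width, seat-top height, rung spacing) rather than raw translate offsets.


A four-legged stool. The seat is a 340×314×28 mm slab whose top surface is at z = 390 mm; four round legs, each 42 mm in diameter, run from the floor (z = 0) to the underside of the seat, each leg's axis is inset half a diameter from the nearest pair of seat edges (so the leg's bounding box is flush with the corner).


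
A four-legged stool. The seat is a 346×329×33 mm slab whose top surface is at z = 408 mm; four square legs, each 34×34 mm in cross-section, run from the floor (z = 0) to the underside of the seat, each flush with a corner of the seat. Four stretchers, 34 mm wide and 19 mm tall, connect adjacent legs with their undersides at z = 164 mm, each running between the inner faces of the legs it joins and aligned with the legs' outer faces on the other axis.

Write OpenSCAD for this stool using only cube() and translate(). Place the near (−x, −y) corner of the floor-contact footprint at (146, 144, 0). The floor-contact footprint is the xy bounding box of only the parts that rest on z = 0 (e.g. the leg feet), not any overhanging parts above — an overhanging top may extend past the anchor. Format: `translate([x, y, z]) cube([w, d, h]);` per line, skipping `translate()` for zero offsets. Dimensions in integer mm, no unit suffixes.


// leg_h = 408 - 33 = 375
// stretcher span = 346 - 2*34 = 278
translate([146, 144, 375]) cube([346, 329, 33]);
translate([146, 144, 0]) cube([34, 34, 375]);
translate([458, 144, 0]) cube([34, 34, 375]);
translate([146, 439, 0]) cube([34, 34, 375]);
translate([458, 439, 0]) cube([34, 34, 375]);
translate([180, 144, 164]) cube([278, 34, 19]);
translate([180, 439, 164]) cube([278, 34, 19]);
translate([146, 178, 164]) cube([34, 261, 19]);
translate([458, 178, 164]) cube([34, 261, 19]);


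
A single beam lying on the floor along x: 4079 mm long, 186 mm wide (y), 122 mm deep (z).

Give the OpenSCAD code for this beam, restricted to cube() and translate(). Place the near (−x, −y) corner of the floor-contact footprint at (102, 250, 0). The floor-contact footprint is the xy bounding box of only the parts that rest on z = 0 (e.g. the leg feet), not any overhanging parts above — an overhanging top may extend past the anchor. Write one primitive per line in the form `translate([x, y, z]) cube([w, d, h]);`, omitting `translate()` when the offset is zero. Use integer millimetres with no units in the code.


translate([102, 250, 0]) cube([4079, 186, 122]);


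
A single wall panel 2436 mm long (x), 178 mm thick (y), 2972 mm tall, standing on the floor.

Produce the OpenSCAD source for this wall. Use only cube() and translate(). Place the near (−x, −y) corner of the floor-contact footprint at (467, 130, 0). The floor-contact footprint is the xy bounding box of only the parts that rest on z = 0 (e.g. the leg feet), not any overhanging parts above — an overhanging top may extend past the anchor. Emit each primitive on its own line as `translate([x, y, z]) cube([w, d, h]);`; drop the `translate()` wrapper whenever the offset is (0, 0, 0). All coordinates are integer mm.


translate([467, 130, 0]) cube([2436, 178, 2972]);


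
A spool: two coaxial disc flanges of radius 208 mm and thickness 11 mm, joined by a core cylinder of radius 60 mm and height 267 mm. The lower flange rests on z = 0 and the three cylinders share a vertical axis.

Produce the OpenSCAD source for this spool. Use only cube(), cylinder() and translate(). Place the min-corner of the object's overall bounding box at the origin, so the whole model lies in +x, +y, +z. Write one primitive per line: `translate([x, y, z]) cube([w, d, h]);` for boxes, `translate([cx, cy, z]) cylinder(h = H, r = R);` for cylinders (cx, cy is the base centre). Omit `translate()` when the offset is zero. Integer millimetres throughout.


translate([208, 208, 0]) cylinder(h = 11, r = 208);
translate([208, 208, 11]) cylinder(h = 267, r = 60);
translate([208, 208, 278]) cylinder(h = 11, r = 208);


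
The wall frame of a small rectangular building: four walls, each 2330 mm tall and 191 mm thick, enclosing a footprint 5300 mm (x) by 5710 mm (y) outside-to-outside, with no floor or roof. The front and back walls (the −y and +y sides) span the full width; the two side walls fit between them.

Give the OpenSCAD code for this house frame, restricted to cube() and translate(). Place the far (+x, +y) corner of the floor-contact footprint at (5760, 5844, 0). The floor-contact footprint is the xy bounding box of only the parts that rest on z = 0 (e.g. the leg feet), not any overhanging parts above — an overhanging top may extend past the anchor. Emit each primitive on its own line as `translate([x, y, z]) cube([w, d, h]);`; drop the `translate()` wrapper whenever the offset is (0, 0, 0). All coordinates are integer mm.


translate([460, 134, 0]) cube([5300, 191, 2330]);
translate([460, 5653, 0]) cube([5300, 191, 2330]);
translate([460, 325, 0]) cube([191, 5328, 2330]);
translate([5569, 325, 0]) cube([191, 5328, 2330]);


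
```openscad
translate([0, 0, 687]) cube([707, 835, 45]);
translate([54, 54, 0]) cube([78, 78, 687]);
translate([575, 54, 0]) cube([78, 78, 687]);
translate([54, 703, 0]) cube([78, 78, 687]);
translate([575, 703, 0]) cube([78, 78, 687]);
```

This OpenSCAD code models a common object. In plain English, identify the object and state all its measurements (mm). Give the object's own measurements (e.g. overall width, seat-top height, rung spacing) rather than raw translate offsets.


A table: top 707 mm (x) × 835 mm (y), 45 mm thick, upper face at z = 732 mm, on four 78×78 mm square legs, each inset 54 mm from the nearest pair of top edges from z = 0 to the bottom of the top.


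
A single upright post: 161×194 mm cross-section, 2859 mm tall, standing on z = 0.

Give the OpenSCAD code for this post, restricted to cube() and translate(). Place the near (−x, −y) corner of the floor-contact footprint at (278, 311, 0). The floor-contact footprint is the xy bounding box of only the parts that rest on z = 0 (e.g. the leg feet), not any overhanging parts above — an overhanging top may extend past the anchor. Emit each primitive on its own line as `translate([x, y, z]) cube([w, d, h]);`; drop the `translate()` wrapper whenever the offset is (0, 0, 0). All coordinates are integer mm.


translate([278, 311, 0]) cube([161, 194, 2859]);


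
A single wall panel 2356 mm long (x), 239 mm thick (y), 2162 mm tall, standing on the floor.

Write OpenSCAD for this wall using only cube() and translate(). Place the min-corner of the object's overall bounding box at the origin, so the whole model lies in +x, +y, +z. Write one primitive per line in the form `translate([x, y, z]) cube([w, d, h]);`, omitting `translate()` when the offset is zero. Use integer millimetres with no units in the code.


cube([2356, 239, 2162]);


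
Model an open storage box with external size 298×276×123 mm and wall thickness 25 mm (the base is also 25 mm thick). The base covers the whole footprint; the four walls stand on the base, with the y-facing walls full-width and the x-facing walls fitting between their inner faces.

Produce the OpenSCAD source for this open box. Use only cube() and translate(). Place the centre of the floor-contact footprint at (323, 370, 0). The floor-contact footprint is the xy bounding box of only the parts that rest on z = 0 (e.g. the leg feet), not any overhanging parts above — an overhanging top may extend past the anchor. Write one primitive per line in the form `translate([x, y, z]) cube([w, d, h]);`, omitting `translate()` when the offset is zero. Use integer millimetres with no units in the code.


translate([174, 232, 0]) cube([298, 276, 25]);
translate([174, 232, 25]) cube([298, 25, 98]);
translate([174, 483, 25]) cube([298, 25, 98]);
translate([174, 257, 25]) cube([25, 226, 98]);
translate([447, 257, 25]) cube([25, 226, 98]);


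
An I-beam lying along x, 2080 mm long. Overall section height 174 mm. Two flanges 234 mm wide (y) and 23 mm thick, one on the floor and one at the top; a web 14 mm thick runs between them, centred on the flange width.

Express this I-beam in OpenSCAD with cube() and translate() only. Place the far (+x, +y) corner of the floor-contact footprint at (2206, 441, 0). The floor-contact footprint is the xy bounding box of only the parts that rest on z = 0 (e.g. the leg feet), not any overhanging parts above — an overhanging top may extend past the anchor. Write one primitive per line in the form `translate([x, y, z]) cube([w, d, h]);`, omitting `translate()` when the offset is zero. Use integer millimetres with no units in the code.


translate([126, 207, 0]) cube([2080, 234, 23]);
translate([126, 317, 23]) cube([2080, 14, 128]);
translate([126, 207, 151]) cube([2080, 234, 23]);


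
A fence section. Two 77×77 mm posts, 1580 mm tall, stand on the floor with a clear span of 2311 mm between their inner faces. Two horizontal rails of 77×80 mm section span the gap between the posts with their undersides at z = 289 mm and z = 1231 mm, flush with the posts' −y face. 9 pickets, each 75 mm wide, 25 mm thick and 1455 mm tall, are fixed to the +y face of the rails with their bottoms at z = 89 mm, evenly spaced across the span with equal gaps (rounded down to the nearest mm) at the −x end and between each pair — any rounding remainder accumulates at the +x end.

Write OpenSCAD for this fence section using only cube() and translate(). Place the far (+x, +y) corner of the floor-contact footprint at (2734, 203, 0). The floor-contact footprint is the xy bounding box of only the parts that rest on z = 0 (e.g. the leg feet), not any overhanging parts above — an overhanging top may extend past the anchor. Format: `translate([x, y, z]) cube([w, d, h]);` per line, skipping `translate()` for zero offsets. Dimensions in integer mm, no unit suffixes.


translate([269, 126, 0]) cube([77, 77, 1580]);
translate([2657, 126, 0]) cube([77, 77, 1580]);
translate([346, 126, 289]) cube([2311, 77, 80]);
translate([346, 126, 1231]) cube([2311, 77, 80]);
translate([509, 203, 89]) cube([75, 25, 1455]);
translate([747, 203, 89]) cube([75, 25, 1455]);
translate([985, 203, 89]) cube([75, 25, 1455]);
translate([1223, 203, 89]) cube([75, 25, 1455]);
translate([1461, 203, 89]) cube([75, 25, 1455]);
translate([1699, 203, 89]) cube([75, 25, 1455]);
translate([1937, 203, 89]) cube([75, 25, 1455]);
translate([2175, 203, 89]) cube([75, 25, 1455]);
translate([2413, 203, 89]) cube([75, 25, 1455]);


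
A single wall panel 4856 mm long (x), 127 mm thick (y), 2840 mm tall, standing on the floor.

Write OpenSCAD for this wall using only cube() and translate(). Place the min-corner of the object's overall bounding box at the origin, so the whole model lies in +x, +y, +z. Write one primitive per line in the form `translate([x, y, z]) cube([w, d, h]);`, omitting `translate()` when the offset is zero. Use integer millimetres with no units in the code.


cube([4856, 127, 2840]);


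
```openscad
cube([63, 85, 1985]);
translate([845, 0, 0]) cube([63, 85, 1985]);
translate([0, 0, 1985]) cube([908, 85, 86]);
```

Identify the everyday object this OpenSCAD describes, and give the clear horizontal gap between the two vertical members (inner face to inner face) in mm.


A door frame. The clear opening width is 782 mm.

Two 1985 mm tall posts with a header on top — a door frame. The left jamb is 63 mm wide at x = 0; the right jamb starts at x = 845. The clear opening is 845 − 63 = 782 mm.


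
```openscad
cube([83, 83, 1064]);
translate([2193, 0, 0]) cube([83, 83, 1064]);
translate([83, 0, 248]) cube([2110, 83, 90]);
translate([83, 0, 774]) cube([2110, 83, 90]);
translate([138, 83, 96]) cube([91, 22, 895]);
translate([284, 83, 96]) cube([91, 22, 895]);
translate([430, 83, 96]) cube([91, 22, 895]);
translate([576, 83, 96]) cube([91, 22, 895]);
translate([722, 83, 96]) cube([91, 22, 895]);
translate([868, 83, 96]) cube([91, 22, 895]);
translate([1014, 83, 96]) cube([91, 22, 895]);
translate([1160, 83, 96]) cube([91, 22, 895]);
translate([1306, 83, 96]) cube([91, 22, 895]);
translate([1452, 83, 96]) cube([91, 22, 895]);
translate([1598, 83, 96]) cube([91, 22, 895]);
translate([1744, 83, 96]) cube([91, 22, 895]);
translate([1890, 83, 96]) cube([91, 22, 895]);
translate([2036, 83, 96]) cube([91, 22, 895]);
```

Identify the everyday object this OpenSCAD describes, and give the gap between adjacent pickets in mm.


A fence section. The picket gap is 55 mm.

Two posts, two rails, 14 pickets — a fence section. Span 2110 mm holds 14 pickets of 91 mm with 15 equal gaps: ⌊(2110 − 14·91) / 15⌋ = 55 mm.


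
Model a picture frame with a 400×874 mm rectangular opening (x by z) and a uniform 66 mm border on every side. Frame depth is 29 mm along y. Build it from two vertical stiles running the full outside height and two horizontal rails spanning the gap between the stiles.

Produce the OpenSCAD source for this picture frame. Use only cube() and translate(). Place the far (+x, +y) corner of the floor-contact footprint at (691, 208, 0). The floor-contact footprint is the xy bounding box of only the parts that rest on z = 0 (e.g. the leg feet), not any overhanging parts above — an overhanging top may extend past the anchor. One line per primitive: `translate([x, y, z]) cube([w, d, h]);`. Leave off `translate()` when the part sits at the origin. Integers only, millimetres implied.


translate([159, 179, 0]) cube([66, 29, 1006]);
translate([625, 179, 0]) cube([66, 29, 1006]);
translate([225, 179, 0]) cube([400, 29, 66]);
translate([225, 179, 940]) cube([400, 29, 66]);


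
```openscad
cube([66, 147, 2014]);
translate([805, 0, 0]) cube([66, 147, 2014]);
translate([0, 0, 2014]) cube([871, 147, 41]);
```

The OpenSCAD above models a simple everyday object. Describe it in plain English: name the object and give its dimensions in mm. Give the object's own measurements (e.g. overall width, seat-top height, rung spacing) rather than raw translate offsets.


A door frame. The clear opening is 739 mm wide and 2014 mm high. Two 66 mm wide jambs, 147 mm deep, stand either side of the opening from the floor to the top of the opening. A 41 mm thick head sits across the top of both jambs, spanning the full outside width of the frame.


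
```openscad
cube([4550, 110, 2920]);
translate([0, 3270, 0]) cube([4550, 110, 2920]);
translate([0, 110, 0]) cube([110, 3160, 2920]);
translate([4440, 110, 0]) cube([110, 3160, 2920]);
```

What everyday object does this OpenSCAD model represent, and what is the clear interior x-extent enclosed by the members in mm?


A house (or room) frame. The interior width is 4330 mm.

Four 2920 mm walls enclosing a rectangle with no floor or roof — a room or house frame. Outside width is 4550 mm and wall thickness is 110 mm, so the interior width is 4550 − 2 × 110 = 4330 mm.


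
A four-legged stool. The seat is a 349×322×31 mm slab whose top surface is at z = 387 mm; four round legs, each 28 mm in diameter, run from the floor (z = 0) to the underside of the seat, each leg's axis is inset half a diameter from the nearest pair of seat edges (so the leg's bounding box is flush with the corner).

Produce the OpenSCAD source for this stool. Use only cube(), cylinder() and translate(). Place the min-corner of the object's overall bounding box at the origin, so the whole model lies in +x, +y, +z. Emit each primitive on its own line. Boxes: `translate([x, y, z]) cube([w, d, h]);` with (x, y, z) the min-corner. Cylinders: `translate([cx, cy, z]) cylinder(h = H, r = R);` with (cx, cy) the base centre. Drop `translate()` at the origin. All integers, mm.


translate([0, 0, 356]) cube([349, 322, 31]);
translate([14, 14, 0]) cylinder(h = 356, r = 14);
translate([335, 14, 0]) cylinder(h = 356, r = 14);
translate([14, 308, 0]) cylinder(h = 356, r = 14);
translate([335, 308, 0]) cylinder(h = 356, r = 14);


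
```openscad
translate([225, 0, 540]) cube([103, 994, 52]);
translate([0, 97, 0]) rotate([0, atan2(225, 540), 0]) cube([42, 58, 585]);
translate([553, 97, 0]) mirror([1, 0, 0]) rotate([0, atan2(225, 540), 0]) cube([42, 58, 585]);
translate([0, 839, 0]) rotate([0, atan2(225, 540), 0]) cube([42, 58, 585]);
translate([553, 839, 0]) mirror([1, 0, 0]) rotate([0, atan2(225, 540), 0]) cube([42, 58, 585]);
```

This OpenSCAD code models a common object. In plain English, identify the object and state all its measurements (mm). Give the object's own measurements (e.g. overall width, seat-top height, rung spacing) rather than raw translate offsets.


A sawhorse. A 103×994×52 mm beam (x, y, z) sits on two A-frame leg pairs. Each pair is two raked legs of 42×58 mm section (58 mm along y) splaying symmetrically in x. Each leg rises 540 mm vertically over 225 mm of horizontal reach and is 585 mm long along its own axis. Every leg's outer bottom edge rests on the floor and its outer top edge meets a bottom edge of the beam — the left legs (tilting toward +x) meet the beam's −x bottom edge, the right legs (their mirror images, tilting toward −x) meet its +x bottom edge — so the leg tops tuck under the beam, the beam's underside is 540 mm above the floor, and the feet are 553 mm apart outside-to-outside with the beam centred between them. The two leg pairs are set in 97 mm from either end of the beam.


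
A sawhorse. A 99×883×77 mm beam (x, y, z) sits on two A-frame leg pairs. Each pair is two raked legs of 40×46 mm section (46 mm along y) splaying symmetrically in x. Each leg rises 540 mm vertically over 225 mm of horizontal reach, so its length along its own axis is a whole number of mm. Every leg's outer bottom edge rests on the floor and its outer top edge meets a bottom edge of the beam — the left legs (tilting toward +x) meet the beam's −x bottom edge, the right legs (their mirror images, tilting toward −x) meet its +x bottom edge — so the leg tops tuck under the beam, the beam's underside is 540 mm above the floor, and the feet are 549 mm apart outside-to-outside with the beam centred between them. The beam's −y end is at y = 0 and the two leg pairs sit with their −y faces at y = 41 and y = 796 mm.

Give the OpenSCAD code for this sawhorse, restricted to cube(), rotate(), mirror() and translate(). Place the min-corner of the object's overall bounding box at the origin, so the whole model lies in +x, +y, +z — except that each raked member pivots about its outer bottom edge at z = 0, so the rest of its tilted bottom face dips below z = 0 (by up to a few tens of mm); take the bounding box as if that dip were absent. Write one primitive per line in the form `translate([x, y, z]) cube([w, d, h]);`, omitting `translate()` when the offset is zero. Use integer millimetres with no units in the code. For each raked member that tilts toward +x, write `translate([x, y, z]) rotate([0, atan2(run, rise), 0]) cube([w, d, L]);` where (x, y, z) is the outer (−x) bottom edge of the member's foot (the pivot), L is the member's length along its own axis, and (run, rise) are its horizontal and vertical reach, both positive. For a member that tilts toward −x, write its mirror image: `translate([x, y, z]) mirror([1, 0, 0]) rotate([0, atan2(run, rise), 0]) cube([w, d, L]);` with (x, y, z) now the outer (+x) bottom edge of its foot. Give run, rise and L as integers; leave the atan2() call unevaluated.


// leg length = √(225² + 540²) = 585
// right-leg outer foot x = 2·225 + 99 = 549
// beam min-corner = (225, 0, 540)
translate([225, 0, 540]) cube([99, 883, 77]);
translate([0, 41, 0]) rotate([0, atan2(225, 540), 0]) cube([40, 46, 585]);
translate([549, 41, 0]) mirror([1, 0, 0]) rotate([0, atan2(225, 540), 0]) cube([40, 46, 585]);
translate([0, 796, 0]) rotate([0, atan2(225, 540), 0]) cube([40, 46, 585]);
translate([549, 796, 0]) mirror([1, 0, 0]) rotate([0, atan2(225, 540), 0]) cube([40, 46, 585]);


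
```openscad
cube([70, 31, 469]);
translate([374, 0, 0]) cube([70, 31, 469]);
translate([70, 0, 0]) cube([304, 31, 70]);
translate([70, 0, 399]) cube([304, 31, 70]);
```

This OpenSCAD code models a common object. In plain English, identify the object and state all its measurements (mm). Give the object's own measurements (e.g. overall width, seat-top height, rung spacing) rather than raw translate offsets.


A rectangular picture frame lying in the x–z plane (depth along y). The opening is 304 mm wide (x) by 329 mm tall (z), surrounded by a border 70 mm wide on all four sides. The frame is 31 mm deep and is made of two full-height vertical stiles with two horizontal rails fitted between them.


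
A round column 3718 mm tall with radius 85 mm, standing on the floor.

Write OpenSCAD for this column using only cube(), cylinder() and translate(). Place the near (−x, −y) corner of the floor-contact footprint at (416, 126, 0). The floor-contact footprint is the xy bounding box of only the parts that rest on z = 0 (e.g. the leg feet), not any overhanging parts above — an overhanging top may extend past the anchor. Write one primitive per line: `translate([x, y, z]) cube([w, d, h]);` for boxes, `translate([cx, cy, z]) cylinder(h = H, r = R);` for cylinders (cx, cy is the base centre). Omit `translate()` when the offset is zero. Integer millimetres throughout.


translate([501, 211, 0]) cylinder(h = 3718, r = 85);


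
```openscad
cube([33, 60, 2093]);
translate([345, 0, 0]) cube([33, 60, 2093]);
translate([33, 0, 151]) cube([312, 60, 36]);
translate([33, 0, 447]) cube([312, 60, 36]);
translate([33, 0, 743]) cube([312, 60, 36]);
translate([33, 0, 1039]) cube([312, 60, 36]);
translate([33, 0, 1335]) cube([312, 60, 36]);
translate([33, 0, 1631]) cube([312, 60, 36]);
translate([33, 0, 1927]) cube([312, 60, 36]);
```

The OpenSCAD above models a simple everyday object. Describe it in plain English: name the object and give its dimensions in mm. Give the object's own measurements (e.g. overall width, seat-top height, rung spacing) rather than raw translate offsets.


A straight ladder. Two 33×60 mm vertical rails, 2093 mm tall, stand 378 mm apart (outside-to-outside) with their front faces coplanar on the −y side. 7 rungs, each 60 mm deep and 36 mm tall, span between the inner faces of the rails, front faces flush with the rails. The lowest rung's underside is at z = 151 mm and rungs are spaced 296 mm apart (underside to underside).


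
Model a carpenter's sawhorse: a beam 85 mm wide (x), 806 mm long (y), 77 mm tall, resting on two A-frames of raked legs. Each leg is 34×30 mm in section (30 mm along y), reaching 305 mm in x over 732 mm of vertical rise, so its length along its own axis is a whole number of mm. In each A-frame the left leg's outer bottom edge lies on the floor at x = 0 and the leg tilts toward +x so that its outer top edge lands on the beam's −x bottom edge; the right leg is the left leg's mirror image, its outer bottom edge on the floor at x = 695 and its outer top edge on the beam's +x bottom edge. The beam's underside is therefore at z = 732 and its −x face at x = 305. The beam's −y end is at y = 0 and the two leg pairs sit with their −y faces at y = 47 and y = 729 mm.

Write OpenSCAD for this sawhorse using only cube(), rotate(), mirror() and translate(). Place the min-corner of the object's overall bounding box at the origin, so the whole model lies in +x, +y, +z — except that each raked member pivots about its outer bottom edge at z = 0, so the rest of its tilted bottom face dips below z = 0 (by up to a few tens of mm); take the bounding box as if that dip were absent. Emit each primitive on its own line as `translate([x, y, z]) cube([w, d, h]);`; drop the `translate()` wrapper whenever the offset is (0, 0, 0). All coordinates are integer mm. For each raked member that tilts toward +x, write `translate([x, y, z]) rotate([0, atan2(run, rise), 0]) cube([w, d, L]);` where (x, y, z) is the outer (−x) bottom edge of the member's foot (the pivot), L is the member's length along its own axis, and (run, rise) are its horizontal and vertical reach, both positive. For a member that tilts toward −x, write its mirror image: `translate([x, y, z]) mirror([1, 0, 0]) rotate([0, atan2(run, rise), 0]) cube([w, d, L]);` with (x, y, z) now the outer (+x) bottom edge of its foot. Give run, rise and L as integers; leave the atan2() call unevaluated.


translate([305, 0, 732]) cube([85, 806, 77]);
translate([0, 47, 0]) rotate([0, atan2(305, 732), 0]) cube([34, 30, 793]);
translate([695, 47, 0]) mirror([1, 0, 0]) rotate([0, atan2(305, 732), 0]) cube([34, 30, 793]);
translate([0, 729, 0]) rotate([0, atan2(305, 732), 0]) cube([34, 30, 793]);
translate([695, 729, 0]) mirror([1, 0, 0]) rotate([0, atan2(305, 732), 0]) cube([34, 30, 793]);


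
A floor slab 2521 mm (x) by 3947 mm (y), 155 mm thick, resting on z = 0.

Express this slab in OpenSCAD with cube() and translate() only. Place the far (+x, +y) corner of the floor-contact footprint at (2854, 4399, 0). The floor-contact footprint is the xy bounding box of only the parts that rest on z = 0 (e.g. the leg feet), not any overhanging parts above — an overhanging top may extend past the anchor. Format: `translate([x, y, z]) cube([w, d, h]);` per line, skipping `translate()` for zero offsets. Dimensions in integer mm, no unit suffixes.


translate([333, 452, 0]) cube([2521, 3947, 155]);


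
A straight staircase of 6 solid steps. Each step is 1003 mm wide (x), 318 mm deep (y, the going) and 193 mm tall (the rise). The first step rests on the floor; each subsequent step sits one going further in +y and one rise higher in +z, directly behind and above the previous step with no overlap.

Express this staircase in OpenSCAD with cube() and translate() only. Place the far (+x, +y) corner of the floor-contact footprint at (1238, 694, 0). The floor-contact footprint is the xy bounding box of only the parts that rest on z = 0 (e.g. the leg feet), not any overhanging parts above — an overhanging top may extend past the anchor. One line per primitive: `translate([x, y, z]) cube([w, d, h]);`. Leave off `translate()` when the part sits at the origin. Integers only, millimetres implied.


translate([235, 376, 0]) cube([1003, 318, 193]);
translate([235, 694, 193]) cube([1003, 318, 193]);
translate([235, 1012, 386]) cube([1003, 318, 193]);
translate([235, 1330, 579]) cube([1003, 318, 193]);
translate([235, 1648, 772]) cube([1003, 318, 193]);
translate([235, 1966, 965]) cube([1003, 318, 193]);


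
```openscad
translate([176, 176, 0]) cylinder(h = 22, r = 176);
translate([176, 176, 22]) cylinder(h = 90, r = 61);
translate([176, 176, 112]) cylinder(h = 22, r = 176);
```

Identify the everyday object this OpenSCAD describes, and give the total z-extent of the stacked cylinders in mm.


A spool. The overall height is 134 mm.

Three coaxial cylinders, large–small–large — a spool. Two 22 mm flanges and a 90 mm core give 22 + 90 + 22 = 134 mm.


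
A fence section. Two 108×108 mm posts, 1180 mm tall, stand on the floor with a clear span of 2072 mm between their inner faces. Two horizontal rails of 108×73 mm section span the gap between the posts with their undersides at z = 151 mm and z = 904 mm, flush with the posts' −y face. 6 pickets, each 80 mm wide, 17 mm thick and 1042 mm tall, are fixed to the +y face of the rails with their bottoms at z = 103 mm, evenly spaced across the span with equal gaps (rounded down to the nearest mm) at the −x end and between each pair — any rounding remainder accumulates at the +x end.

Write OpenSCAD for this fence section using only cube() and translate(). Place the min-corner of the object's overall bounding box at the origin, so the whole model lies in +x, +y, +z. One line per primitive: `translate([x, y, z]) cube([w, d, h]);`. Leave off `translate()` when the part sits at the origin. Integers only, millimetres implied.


cube([108, 108, 1180]);
translate([2180, 0, 0]) cube([108, 108, 1180]);
translate([108, 0, 151]) cube([2072, 108, 73]);
translate([108, 0, 904]) cube([2072, 108, 73]);
translate([335, 108, 103]) cube([80, 17, 1042]);
translate([642, 108, 103]) cube([80, 17, 1042]);
translate([949, 108, 103]) cube([80, 17, 1042]);
translate([1256, 108, 103]) cube([80, 17, 1042]);
translate([1563, 108, 103]) cube([80, 17, 1042]);
translate([1870, 108, 103]) cube([80, 17, 1042]);


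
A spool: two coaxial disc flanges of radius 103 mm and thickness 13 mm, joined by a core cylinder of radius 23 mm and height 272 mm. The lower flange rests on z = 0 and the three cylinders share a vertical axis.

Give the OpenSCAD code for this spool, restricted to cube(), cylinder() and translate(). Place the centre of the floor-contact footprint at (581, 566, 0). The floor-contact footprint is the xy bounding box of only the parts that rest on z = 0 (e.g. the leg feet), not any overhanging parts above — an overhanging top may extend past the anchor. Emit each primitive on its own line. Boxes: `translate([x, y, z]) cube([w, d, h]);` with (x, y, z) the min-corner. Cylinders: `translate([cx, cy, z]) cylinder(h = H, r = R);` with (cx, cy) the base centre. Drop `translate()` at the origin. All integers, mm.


translate([581, 566, 0]) cylinder(h = 13, r = 103);
translate([581, 566, 13]) cylinder(h = 272, r = 23);
translate([581, 566, 285]) cylinder(h = 13, r = 103);


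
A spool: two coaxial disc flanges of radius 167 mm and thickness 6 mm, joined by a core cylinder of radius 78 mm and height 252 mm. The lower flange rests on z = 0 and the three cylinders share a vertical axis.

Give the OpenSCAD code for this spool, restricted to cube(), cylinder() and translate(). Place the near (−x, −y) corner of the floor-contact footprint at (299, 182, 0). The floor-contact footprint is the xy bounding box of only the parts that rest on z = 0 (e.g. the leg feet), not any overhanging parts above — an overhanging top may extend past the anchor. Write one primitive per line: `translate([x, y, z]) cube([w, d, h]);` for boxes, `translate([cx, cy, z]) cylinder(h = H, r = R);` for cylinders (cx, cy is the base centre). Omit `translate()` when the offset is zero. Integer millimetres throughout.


translate([466, 349, 0]) cylinder(h = 6, r = 167);
translate([466, 349, 6]) cylinder(h = 252, r = 78);
translate([466, 349, 258]) cylinder(h = 6, r = 167);


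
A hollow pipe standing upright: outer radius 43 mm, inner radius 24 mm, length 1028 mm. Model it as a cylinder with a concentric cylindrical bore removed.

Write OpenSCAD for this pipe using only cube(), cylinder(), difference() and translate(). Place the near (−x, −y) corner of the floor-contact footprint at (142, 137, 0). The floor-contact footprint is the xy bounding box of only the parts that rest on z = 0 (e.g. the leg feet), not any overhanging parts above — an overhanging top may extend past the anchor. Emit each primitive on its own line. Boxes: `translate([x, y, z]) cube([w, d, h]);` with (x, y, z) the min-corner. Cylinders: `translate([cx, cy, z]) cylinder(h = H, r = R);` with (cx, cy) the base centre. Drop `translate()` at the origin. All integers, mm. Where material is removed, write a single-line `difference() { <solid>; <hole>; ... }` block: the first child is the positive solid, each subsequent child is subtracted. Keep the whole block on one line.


difference() { translate([185, 180, 0]) cylinder(h = 1028, r = 43); translate([185, 180, 0]) cylinder(h = 1028, r = 24); }
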